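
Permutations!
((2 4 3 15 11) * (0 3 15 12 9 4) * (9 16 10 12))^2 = ((0 3 9 4 15 11 2)(10 12 16))^2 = (0 9 15 2 3 4 11)(10 16 12)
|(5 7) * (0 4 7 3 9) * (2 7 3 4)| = 7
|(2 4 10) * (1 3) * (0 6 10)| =10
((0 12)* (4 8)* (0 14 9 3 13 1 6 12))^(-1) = ((1 6 12 14 9 3 13)(4 8))^(-1) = (1 13 3 9 14 12 6)(4 8)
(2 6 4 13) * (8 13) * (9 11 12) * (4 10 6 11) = [0, 1, 11, 3, 8, 5, 10, 7, 13, 4, 6, 12, 9, 2] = (2 11 12 9 4 8 13)(6 10)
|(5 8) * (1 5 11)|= 4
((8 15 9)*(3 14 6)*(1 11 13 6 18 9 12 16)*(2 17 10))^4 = (1 3 8)(2 17 10)(6 9 16)(11 14 15)(12 13 18)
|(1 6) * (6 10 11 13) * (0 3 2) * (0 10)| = |(0 3 2 10 11 13 6 1)| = 8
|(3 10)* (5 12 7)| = |(3 10)(5 12 7)| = 6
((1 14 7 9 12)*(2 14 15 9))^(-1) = ((1 15 9 12)(2 14 7))^(-1) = (1 12 9 15)(2 7 14)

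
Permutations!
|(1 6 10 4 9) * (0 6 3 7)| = |(0 6 10 4 9 1 3 7)| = 8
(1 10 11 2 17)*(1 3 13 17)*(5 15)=(1 10 11 2)(3 13 17)(5 15)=[0, 10, 1, 13, 4, 15, 6, 7, 8, 9, 11, 2, 12, 17, 14, 5, 16, 3]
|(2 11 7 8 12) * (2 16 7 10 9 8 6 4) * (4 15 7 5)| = 9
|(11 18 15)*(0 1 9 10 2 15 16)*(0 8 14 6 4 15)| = 40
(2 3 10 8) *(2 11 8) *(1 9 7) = (1 9 7)(2 3 10)(8 11) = [0, 9, 3, 10, 4, 5, 6, 1, 11, 7, 2, 8]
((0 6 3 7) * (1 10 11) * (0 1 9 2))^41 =(0 10 6 11 3 9 7 2 1)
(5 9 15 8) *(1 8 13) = [0, 8, 2, 3, 4, 9, 6, 7, 5, 15, 10, 11, 12, 1, 14, 13] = (1 8 5 9 15 13)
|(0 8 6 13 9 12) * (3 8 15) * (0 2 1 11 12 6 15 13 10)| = 60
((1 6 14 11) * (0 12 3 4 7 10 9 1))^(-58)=((0 12 3 4 7 10 9 1 6 14 11))^(-58)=(0 6 10 3 11 1 7 12 14 9 4)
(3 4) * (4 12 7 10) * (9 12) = [0, 1, 2, 9, 3, 5, 6, 10, 8, 12, 4, 11, 7] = (3 9 12 7 10 4)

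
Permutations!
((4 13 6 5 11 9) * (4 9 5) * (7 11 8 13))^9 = (4 11 8 6 7 5 13)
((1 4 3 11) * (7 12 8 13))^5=(1 4 3 11)(7 12 8 13)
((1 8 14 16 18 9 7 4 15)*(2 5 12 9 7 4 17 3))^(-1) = ((1 8 14 16 18 7 17 3 2 5 12 9 4 15))^(-1) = (1 15 4 9 12 5 2 3 17 7 18 16 14 8)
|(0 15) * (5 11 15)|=|(0 5 11 15)|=4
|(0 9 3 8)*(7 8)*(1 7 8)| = 4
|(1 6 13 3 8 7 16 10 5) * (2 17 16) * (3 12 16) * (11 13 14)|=45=|(1 6 14 11 13 12 16 10 5)(2 17 3 8 7)|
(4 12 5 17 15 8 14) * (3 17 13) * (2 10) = (2 10)(3 17 15 8 14 4 12 5 13) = [0, 1, 10, 17, 12, 13, 6, 7, 14, 9, 2, 11, 5, 3, 4, 8, 16, 15]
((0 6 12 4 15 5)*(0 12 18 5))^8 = ((0 6 18 5 12 4 15))^8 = (0 6 18 5 12 4 15)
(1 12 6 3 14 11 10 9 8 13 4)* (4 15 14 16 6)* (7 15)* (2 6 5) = (1 12 4)(2 6 3 16 5)(7 15 14 11 10 9 8 13) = [0, 12, 6, 16, 1, 2, 3, 15, 13, 8, 9, 10, 4, 7, 11, 14, 5]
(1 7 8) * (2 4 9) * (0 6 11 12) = (0 6 11 12)(1 7 8)(2 4 9) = [6, 7, 4, 3, 9, 5, 11, 8, 1, 2, 10, 12, 0]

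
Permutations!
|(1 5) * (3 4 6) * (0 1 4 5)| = 4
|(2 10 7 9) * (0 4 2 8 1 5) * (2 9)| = |(0 4 9 8 1 5)(2 10 7)| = 6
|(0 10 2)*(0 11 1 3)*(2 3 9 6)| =15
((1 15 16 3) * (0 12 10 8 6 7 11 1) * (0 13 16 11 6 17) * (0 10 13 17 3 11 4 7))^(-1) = (0 6 7 4 15 1 11 16 13 12)(3 8 10 17) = ((0 12 13 16 11 1 15 4 7 6)(3 17 10 8))^(-1)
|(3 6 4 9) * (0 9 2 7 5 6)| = 15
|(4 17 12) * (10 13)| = 6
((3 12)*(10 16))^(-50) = (16)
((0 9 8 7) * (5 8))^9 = ((0 9 5 8 7))^9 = (0 7 8 5 9)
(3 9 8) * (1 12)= (1 12)(3 9 8)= [0, 12, 2, 9, 4, 5, 6, 7, 3, 8, 10, 11, 1]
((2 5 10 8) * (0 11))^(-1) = (0 11)(2 8 10 5)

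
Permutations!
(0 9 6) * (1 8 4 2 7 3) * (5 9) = [5, 8, 7, 1, 2, 9, 0, 3, 4, 6] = (0 5 9 6)(1 8 4 2 7 3)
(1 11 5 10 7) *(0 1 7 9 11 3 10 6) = (0 1 3 10 9 11 5 6) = [1, 3, 2, 10, 4, 6, 0, 7, 8, 11, 9, 5]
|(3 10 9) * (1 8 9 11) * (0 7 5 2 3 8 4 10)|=|(0 7 5 2 3)(1 4 10 11)(8 9)|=20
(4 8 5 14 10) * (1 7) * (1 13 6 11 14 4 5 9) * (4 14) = [0, 7, 2, 3, 8, 14, 11, 13, 9, 1, 5, 4, 12, 6, 10] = (1 7 13 6 11 4 8 9)(5 14 10)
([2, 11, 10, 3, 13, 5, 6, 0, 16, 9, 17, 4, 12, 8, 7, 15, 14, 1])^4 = [1, 8, 11, 3, 14, 5, 6, 17, 0, 9, 4, 16, 12, 7, 10, 15, 2, 13]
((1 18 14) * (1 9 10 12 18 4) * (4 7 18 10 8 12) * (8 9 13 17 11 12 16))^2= ((1 7 18 14 13 17 11 12 10 4)(8 16))^2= (1 18 13 11 10)(4 7 14 17 12)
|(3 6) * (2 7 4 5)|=4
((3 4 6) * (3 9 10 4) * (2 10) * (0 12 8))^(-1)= (0 8 12)(2 9 6 4 10)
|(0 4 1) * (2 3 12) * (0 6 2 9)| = |(0 4 1 6 2 3 12 9)| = 8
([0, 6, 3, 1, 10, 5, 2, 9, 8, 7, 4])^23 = [0, 3, 6, 2, 10, 5, 1, 9, 8, 7, 4]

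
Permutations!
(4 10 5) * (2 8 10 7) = (2 8 10 5 4 7) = [0, 1, 8, 3, 7, 4, 6, 2, 10, 9, 5]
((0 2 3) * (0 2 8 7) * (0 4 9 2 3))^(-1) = ((0 8 7 4 9 2))^(-1) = (0 2 9 4 7 8)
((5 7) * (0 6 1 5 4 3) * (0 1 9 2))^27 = (0 2 9 6)(1 7 3 5 4)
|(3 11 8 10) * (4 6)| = |(3 11 8 10)(4 6)| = 4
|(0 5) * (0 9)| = 3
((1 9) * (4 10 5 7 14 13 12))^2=(4 5 14 12 10 7 13)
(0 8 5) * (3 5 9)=[8, 1, 2, 5, 4, 0, 6, 7, 9, 3]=(0 8 9 3 5)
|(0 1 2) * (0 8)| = 4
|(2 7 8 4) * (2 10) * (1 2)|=6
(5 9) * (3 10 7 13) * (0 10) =(0 10 7 13 3)(5 9) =[10, 1, 2, 0, 4, 9, 6, 13, 8, 5, 7, 11, 12, 3]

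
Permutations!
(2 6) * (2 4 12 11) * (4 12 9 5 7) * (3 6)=[0, 1, 3, 6, 9, 7, 12, 4, 8, 5, 10, 2, 11]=(2 3 6 12 11)(4 9 5 7)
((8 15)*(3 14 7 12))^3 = ((3 14 7 12)(8 15))^3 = (3 12 7 14)(8 15)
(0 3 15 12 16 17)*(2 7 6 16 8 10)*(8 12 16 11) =(0 3 15 16 17)(2 7 6 11 8 10) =[3, 1, 7, 15, 4, 5, 11, 6, 10, 9, 2, 8, 12, 13, 14, 16, 17, 0]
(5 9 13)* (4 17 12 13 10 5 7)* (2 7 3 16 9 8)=[0, 1, 7, 16, 17, 8, 6, 4, 2, 10, 5, 11, 13, 3, 14, 15, 9, 12]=(2 7 4 17 12 13 3 16 9 10 5 8)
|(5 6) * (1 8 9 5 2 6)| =4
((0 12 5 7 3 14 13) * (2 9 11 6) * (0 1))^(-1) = ((0 12 5 7 3 14 13 1)(2 9 11 6))^(-1) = (0 1 13 14 3 7 5 12)(2 6 11 9)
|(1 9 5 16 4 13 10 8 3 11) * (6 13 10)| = |(1 9 5 16 4 10 8 3 11)(6 13)| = 18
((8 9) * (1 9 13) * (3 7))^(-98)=((1 9 8 13)(3 7))^(-98)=(1 8)(9 13)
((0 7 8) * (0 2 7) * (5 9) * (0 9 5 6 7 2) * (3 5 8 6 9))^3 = ((9)(0 3 5 8)(6 7))^3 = (9)(0 8 5 3)(6 7)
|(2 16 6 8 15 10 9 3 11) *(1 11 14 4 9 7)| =|(1 11 2 16 6 8 15 10 7)(3 14 4 9)| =36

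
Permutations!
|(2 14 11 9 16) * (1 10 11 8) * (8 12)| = 9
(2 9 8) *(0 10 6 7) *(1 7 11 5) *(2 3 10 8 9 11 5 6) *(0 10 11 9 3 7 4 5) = [8, 4, 9, 11, 5, 1, 0, 10, 7, 3, 2, 6] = (0 8 7 10 2 9 3 11 6)(1 4 5)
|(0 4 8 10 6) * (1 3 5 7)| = 20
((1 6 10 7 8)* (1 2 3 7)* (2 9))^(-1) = ((1 6 10)(2 3 7 8 9))^(-1) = (1 10 6)(2 9 8 7 3)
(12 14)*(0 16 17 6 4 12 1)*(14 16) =(0 14 1)(4 12 16 17 6) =[14, 0, 2, 3, 12, 5, 4, 7, 8, 9, 10, 11, 16, 13, 1, 15, 17, 6]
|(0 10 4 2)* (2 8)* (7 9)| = 10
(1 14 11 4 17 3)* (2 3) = [0, 14, 3, 1, 17, 5, 6, 7, 8, 9, 10, 4, 12, 13, 11, 15, 16, 2] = (1 14 11 4 17 2 3)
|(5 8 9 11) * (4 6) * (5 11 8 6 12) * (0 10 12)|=|(0 10 12 5 6 4)(8 9)|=6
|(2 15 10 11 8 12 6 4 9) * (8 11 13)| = |(2 15 10 13 8 12 6 4 9)| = 9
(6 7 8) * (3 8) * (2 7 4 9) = (2 7 3 8 6 4 9) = [0, 1, 7, 8, 9, 5, 4, 3, 6, 2]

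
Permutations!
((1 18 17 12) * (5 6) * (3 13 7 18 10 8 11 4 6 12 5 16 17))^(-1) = (1 12 5 17 16 6 4 11 8 10)(3 18 7 13)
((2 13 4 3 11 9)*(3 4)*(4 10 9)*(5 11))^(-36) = ((2 13 3 5 11 4 10 9))^(-36) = (2 11)(3 10)(4 13)(5 9)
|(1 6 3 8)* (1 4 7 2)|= |(1 6 3 8 4 7 2)|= 7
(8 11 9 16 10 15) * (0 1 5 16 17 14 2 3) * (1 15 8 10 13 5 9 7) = (0 15 10 8 11 7 1 9 17 14 2 3)(5 16 13) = [15, 9, 3, 0, 4, 16, 6, 1, 11, 17, 8, 7, 12, 5, 2, 10, 13, 14]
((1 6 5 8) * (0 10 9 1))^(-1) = ((0 10 9 1 6 5 8))^(-1) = (0 8 5 6 1 9 10)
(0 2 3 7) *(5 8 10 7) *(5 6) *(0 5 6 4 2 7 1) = (0 7 5 8 10 1)(2 3 4) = [7, 0, 3, 4, 2, 8, 6, 5, 10, 9, 1]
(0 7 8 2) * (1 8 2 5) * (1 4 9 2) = (0 7 1 8 5 4 9 2) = [7, 8, 0, 3, 9, 4, 6, 1, 5, 2]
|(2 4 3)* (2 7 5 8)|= 6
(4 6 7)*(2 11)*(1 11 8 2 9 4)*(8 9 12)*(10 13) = (1 11 12 8 2 9 4 6 7)(10 13) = [0, 11, 9, 3, 6, 5, 7, 1, 2, 4, 13, 12, 8, 10]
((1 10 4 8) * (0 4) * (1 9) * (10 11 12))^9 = (0 4 8 9 1 11 12 10)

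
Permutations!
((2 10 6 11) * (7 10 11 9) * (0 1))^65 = ((0 1)(2 11)(6 9 7 10))^65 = (0 1)(2 11)(6 9 7 10)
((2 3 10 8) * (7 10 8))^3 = (7 10)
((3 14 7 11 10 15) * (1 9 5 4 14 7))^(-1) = (1 14 4 5 9)(3 15 10 11 7)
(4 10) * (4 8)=(4 10 8)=[0, 1, 2, 3, 10, 5, 6, 7, 4, 9, 8]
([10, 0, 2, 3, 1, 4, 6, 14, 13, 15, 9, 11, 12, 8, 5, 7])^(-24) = [15, 9, 2, 3, 10, 0, 6, 4, 8, 14, 7, 11, 12, 13, 1, 5]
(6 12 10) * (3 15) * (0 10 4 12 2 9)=(0 10 6 2 9)(3 15)(4 12)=[10, 1, 9, 15, 12, 5, 2, 7, 8, 0, 6, 11, 4, 13, 14, 3]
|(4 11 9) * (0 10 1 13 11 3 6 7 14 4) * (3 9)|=|(0 10 1 13 11 3 6 7 14 4 9)|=11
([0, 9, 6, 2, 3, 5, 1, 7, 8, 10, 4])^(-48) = (1 9 10 4 3 2 6)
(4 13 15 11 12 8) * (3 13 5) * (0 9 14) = (0 9 14)(3 13 15 11 12 8 4 5) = [9, 1, 2, 13, 5, 3, 6, 7, 4, 14, 10, 12, 8, 15, 0, 11]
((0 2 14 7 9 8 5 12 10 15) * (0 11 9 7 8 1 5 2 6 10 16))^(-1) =(0 16 12 5 1 9 11 15 10 6)(2 8 14)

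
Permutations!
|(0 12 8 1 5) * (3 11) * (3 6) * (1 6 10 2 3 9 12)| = 12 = |(0 1 5)(2 3 11 10)(6 9 12 8)|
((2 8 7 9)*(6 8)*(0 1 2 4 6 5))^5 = ((0 1 2 5)(4 6 8 7 9))^5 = (9)(0 1 2 5)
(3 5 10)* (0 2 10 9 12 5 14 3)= (0 2 10)(3 14)(5 9 12)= [2, 1, 10, 14, 4, 9, 6, 7, 8, 12, 0, 11, 5, 13, 3]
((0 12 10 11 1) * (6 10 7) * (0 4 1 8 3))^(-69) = ((0 12 7 6 10 11 8 3)(1 4))^(-69) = (0 6 8 12 10 3 7 11)(1 4)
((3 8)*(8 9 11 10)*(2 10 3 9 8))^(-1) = ((2 10)(3 8 9 11))^(-1) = (2 10)(3 11 9 8)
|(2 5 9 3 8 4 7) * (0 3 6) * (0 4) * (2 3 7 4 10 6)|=12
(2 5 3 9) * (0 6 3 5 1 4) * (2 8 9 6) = [2, 4, 1, 6, 0, 5, 3, 7, 9, 8] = (0 2 1 4)(3 6)(8 9)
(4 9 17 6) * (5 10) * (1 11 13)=(1 11 13)(4 9 17 6)(5 10)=[0, 11, 2, 3, 9, 10, 4, 7, 8, 17, 5, 13, 12, 1, 14, 15, 16, 6]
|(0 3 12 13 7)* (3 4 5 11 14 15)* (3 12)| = |(0 4 5 11 14 15 12 13 7)| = 9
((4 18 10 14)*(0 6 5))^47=((0 6 5)(4 18 10 14))^47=(0 5 6)(4 14 10 18)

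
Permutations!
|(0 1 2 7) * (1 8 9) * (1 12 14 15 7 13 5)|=28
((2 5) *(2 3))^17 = ((2 5 3))^17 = (2 3 5)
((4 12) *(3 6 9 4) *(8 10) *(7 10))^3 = (3 4 6 12 9)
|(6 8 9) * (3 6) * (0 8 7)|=|(0 8 9 3 6 7)|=6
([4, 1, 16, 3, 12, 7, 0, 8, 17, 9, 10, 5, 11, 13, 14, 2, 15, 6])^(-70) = [12, 1, 15, 3, 11, 8, 4, 17, 6, 9, 10, 7, 5, 13, 14, 16, 2, 0]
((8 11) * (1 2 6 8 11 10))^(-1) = (11)(1 10 8 6 2)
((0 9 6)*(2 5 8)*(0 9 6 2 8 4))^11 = ((0 6 9 2 5 4))^11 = (0 4 5 2 9 6)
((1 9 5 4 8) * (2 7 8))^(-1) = (1 8 7 2 4 5 9)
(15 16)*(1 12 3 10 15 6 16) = (1 12 3 10 15)(6 16) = [0, 12, 2, 10, 4, 5, 16, 7, 8, 9, 15, 11, 3, 13, 14, 1, 6]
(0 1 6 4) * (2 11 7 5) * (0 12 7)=(0 1 6 4 12 7 5 2 11)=[1, 6, 11, 3, 12, 2, 4, 5, 8, 9, 10, 0, 7]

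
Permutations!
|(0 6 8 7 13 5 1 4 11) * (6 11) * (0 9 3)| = 28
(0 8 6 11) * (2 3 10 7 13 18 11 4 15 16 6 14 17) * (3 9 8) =(0 3 10 7 13 18 11)(2 9 8 14 17)(4 15 16 6) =[3, 1, 9, 10, 15, 5, 4, 13, 14, 8, 7, 0, 12, 18, 17, 16, 6, 2, 11]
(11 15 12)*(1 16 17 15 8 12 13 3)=(1 16 17 15 13 3)(8 12 11)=[0, 16, 2, 1, 4, 5, 6, 7, 12, 9, 10, 8, 11, 3, 14, 13, 17, 15]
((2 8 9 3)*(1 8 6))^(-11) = (1 8 9 3 2 6)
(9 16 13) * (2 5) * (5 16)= (2 16 13 9 5)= [0, 1, 16, 3, 4, 2, 6, 7, 8, 5, 10, 11, 12, 9, 14, 15, 13]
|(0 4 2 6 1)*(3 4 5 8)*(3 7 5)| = |(0 3 4 2 6 1)(5 8 7)| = 6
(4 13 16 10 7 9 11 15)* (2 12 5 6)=(2 12 5 6)(4 13 16 10 7 9 11 15)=[0, 1, 12, 3, 13, 6, 2, 9, 8, 11, 7, 15, 5, 16, 14, 4, 10]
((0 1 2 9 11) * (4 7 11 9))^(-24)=((0 1 2 4 7 11))^(-24)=(11)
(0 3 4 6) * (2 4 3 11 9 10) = (0 11 9 10 2 4 6) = [11, 1, 4, 3, 6, 5, 0, 7, 8, 10, 2, 9]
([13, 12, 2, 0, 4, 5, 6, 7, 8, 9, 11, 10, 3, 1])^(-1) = [3, 13, 2, 12, 4, 5, 6, 7, 8, 9, 11, 10, 1, 0]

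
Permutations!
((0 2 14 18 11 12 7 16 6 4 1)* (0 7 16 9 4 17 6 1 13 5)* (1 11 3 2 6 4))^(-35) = (0 6 17 4 13 5)(1 7 9)(2 14 18 3)(11 12 16)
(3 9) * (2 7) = (2 7)(3 9) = [0, 1, 7, 9, 4, 5, 6, 2, 8, 3]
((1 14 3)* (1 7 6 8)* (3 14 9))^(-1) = (14)(1 8 6 7 3 9) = ((14)(1 9 3 7 6 8))^(-1)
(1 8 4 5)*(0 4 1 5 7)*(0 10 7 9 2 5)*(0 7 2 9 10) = (0 4 10 2 5 7)(1 8) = [4, 8, 5, 3, 10, 7, 6, 0, 1, 9, 2]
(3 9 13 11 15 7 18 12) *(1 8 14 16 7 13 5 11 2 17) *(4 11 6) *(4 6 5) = (1 8 14 16 7 18 12 3 9 4 11 15 13 2 17) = [0, 8, 17, 9, 11, 5, 6, 18, 14, 4, 10, 15, 3, 2, 16, 13, 7, 1, 12]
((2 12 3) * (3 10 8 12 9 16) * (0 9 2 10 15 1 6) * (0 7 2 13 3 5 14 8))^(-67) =((0 9 16 5 14 8 12 15 1 6 7 2 13 3 10))^(-67) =(0 1 9 6 16 7 5 2 14 13 8 3 12 10 15)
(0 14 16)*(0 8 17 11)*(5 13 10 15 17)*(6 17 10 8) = (0 14 16 6 17 11)(5 13 8)(10 15) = [14, 1, 2, 3, 4, 13, 17, 7, 5, 9, 15, 0, 12, 8, 16, 10, 6, 11]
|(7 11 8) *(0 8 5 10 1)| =7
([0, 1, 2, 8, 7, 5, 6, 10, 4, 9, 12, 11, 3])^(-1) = [0, 1, 2, 12, 8, 5, 6, 4, 3, 9, 7, 11, 10]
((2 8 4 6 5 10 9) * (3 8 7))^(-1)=((2 7 3 8 4 6 5 10 9))^(-1)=(2 9 10 5 6 4 8 3 7)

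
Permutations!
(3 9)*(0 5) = (0 5)(3 9) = [5, 1, 2, 9, 4, 0, 6, 7, 8, 3]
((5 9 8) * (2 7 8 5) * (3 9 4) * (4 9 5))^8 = ((2 7 8)(3 5 9 4))^8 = (9)(2 8 7)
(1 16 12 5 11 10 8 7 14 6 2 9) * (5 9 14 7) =(1 16 12 9)(2 14 6)(5 11 10 8) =[0, 16, 14, 3, 4, 11, 2, 7, 5, 1, 8, 10, 9, 13, 6, 15, 12]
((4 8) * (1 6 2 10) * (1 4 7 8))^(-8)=((1 6 2 10 4)(7 8))^(-8)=(1 2 4 6 10)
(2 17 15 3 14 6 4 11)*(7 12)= (2 17 15 3 14 6 4 11)(7 12)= [0, 1, 17, 14, 11, 5, 4, 12, 8, 9, 10, 2, 7, 13, 6, 3, 16, 15]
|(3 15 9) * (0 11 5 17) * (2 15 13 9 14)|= |(0 11 5 17)(2 15 14)(3 13 9)|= 12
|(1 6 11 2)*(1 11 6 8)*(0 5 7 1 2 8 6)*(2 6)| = |(0 5 7 1 2 11 8 6)| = 8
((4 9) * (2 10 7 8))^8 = ((2 10 7 8)(4 9))^8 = (10)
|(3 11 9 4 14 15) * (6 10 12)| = |(3 11 9 4 14 15)(6 10 12)| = 6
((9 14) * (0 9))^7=((0 9 14))^7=(0 9 14)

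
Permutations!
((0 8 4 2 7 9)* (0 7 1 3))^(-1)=((0 8 4 2 1 3)(7 9))^(-1)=(0 3 1 2 4 8)(7 9)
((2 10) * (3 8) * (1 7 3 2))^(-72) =((1 7 3 8 2 10))^(-72) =(10)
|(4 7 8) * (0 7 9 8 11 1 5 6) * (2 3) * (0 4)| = |(0 7 11 1 5 6 4 9 8)(2 3)| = 18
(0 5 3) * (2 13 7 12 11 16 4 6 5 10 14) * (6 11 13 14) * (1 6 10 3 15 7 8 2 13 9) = (0 3)(1 6 5 15 7 12 9)(2 14 13 8)(4 11 16) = [3, 6, 14, 0, 11, 15, 5, 12, 2, 1, 10, 16, 9, 8, 13, 7, 4]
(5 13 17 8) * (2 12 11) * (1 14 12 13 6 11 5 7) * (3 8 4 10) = (1 14 12 5 6 11 2 13 17 4 10 3 8 7) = [0, 14, 13, 8, 10, 6, 11, 1, 7, 9, 3, 2, 5, 17, 12, 15, 16, 4]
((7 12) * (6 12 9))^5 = ((6 12 7 9))^5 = (6 12 7 9)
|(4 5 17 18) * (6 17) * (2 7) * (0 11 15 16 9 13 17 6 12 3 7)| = |(0 11 15 16 9 13 17 18 4 5 12 3 7 2)| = 14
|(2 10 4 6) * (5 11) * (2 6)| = 6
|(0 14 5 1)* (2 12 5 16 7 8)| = 9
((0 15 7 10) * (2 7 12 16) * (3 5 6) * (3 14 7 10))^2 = (0 12 2)(3 6 7 5 14)(10 15 16)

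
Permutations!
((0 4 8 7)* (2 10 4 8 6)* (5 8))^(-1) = (0 7 8 5)(2 6 4 10)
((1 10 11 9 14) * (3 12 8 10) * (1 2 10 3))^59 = (2 14 9 11 10)(3 8 12)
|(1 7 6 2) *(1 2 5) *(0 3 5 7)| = |(0 3 5 1)(6 7)| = 4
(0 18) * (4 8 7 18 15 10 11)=(0 15 10 11 4 8 7 18)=[15, 1, 2, 3, 8, 5, 6, 18, 7, 9, 11, 4, 12, 13, 14, 10, 16, 17, 0]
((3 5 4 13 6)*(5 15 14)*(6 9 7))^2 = ((3 15 14 5 4 13 9 7 6))^2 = (3 14 4 9 6 15 5 13 7)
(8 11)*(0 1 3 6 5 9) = (0 1 3 6 5 9)(8 11) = [1, 3, 2, 6, 4, 9, 5, 7, 11, 0, 10, 8]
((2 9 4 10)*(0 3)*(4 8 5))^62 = (2 8 4)(5 10 9)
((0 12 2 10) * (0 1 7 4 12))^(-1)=((1 7 4 12 2 10))^(-1)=(1 10 2 12 4 7)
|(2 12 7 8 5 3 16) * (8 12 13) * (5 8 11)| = 6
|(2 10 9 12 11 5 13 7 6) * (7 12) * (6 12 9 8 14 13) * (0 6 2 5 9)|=8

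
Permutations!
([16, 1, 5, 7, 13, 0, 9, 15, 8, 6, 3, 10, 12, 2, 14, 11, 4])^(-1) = [5, 1, 13, 10, 16, 2, 9, 3, 8, 6, 11, 15, 12, 4, 14, 7, 0]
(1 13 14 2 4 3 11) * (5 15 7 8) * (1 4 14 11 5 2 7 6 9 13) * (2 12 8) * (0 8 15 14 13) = [8, 1, 13, 5, 3, 14, 9, 2, 12, 0, 10, 4, 15, 11, 7, 6] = (0 8 12 15 6 9)(2 13 11 4 3 5 14 7)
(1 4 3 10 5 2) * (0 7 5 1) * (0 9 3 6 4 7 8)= (0 8)(1 7 5 2 9 3 10)(4 6)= [8, 7, 9, 10, 6, 2, 4, 5, 0, 3, 1]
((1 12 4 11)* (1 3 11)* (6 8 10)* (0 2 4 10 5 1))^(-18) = ((0 2 4)(1 12 10 6 8 5)(3 11))^(-18) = (12)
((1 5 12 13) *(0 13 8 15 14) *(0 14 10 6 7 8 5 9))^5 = ((0 13 1 9)(5 12)(6 7 8 15 10))^5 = (15)(0 13 1 9)(5 12)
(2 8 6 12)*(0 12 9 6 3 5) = (0 12 2 8 3 5)(6 9) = [12, 1, 8, 5, 4, 0, 9, 7, 3, 6, 10, 11, 2]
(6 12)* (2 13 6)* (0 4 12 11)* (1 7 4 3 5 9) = (0 3 5 9 1 7 4 12 2 13 6 11) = [3, 7, 13, 5, 12, 9, 11, 4, 8, 1, 10, 0, 2, 6]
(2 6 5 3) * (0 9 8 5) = (0 9 8 5 3 2 6) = [9, 1, 6, 2, 4, 3, 0, 7, 5, 8]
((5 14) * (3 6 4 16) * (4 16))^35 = ((3 6 16)(5 14))^35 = (3 16 6)(5 14)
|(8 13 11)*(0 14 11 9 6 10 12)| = 9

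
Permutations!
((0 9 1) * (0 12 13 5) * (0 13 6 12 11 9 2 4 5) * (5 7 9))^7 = ((0 2 4 7 9 1 11 5 13)(6 12))^7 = (0 5 1 7 2 13 11 9 4)(6 12)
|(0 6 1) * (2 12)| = 6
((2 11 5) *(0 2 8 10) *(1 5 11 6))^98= ((11)(0 2 6 1 5 8 10))^98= (11)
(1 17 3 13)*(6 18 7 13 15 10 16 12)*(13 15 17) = [0, 13, 2, 17, 4, 5, 18, 15, 8, 9, 16, 11, 6, 1, 14, 10, 12, 3, 7] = (1 13)(3 17)(6 18 7 15 10 16 12)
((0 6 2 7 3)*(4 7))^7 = (0 6 2 4 7 3)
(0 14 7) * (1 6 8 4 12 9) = (0 14 7)(1 6 8 4 12 9) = [14, 6, 2, 3, 12, 5, 8, 0, 4, 1, 10, 11, 9, 13, 7]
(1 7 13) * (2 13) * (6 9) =[0, 7, 13, 3, 4, 5, 9, 2, 8, 6, 10, 11, 12, 1] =(1 7 2 13)(6 9)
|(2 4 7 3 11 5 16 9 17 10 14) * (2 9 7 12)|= 60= |(2 4 12)(3 11 5 16 7)(9 17 10 14)|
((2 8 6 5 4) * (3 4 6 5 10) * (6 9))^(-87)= (2 8 5 9 6 10 3 4)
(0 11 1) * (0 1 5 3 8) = (0 11 5 3 8) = [11, 1, 2, 8, 4, 3, 6, 7, 0, 9, 10, 5]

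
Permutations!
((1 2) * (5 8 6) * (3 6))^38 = (3 5)(6 8)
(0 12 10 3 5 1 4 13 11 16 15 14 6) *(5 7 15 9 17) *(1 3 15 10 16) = [12, 4, 2, 7, 13, 3, 0, 10, 8, 17, 15, 1, 16, 11, 6, 14, 9, 5] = (0 12 16 9 17 5 3 7 10 15 14 6)(1 4 13 11)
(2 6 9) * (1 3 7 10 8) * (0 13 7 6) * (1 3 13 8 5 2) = (0 8 3 6 9 1 13 7 10 5 2) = [8, 13, 0, 6, 4, 2, 9, 10, 3, 1, 5, 11, 12, 7]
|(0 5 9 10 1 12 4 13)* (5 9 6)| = |(0 9 10 1 12 4 13)(5 6)| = 14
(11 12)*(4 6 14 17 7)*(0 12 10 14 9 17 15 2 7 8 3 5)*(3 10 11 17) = [12, 1, 7, 5, 6, 0, 9, 4, 10, 3, 14, 11, 17, 13, 15, 2, 16, 8] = (0 12 17 8 10 14 15 2 7 4 6 9 3 5)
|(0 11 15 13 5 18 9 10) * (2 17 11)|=10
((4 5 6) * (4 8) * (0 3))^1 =(0 3)(4 5 6 8)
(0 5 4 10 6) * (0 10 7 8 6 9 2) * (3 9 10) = (10)(0 5 4 7 8 6 3 9 2) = [5, 1, 0, 9, 7, 4, 3, 8, 6, 2, 10]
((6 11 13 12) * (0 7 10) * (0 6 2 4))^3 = ((0 7 10 6 11 13 12 2 4))^3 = (0 6 12)(2 7 11)(4 10 13)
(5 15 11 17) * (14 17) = [0, 1, 2, 3, 4, 15, 6, 7, 8, 9, 10, 14, 12, 13, 17, 11, 16, 5] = (5 15 11 14 17)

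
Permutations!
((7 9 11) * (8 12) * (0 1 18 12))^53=(0 12 1 8 18)(7 11 9)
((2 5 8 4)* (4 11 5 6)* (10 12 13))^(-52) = ((2 6 4)(5 8 11)(10 12 13))^(-52) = (2 4 6)(5 11 8)(10 13 12)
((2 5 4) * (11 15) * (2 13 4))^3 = ((2 5)(4 13)(11 15))^3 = (2 5)(4 13)(11 15)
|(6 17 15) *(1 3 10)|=3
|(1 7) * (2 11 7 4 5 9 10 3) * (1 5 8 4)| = |(2 11 7 5 9 10 3)(4 8)| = 14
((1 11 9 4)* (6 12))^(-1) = ((1 11 9 4)(6 12))^(-1) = (1 4 9 11)(6 12)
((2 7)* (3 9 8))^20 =((2 7)(3 9 8))^20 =(3 8 9)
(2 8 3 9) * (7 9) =(2 8 3 7 9) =[0, 1, 8, 7, 4, 5, 6, 9, 3, 2]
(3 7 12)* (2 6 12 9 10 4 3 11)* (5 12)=(2 6 5 12 11)(3 7 9 10 4)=[0, 1, 6, 7, 3, 12, 5, 9, 8, 10, 4, 2, 11]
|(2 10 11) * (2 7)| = 4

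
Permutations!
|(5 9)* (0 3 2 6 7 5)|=|(0 3 2 6 7 5 9)|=7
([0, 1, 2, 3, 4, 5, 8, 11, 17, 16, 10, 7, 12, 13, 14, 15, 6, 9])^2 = [0, 1, 2, 3, 4, 5, 17, 7, 9, 6, 10, 11, 12, 13, 14, 15, 8, 16]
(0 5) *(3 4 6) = (0 5)(3 4 6) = [5, 1, 2, 4, 6, 0, 3]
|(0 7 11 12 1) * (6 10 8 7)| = 8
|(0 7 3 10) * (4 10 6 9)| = |(0 7 3 6 9 4 10)| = 7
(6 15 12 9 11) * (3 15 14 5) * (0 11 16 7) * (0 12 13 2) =(0 11 6 14 5 3 15 13 2)(7 12 9 16) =[11, 1, 0, 15, 4, 3, 14, 12, 8, 16, 10, 6, 9, 2, 5, 13, 7]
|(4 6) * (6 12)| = |(4 12 6)| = 3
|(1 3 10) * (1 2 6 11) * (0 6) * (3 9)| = 8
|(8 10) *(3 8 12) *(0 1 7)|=12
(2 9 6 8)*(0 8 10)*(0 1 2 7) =(0 8 7)(1 2 9 6 10) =[8, 2, 9, 3, 4, 5, 10, 0, 7, 6, 1]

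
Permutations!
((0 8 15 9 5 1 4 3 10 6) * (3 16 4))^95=(0 1 8 3 15 10 9 6 5)(4 16)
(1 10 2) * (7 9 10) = (1 7 9 10 2) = [0, 7, 1, 3, 4, 5, 6, 9, 8, 10, 2]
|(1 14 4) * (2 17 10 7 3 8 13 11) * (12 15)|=|(1 14 4)(2 17 10 7 3 8 13 11)(12 15)|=24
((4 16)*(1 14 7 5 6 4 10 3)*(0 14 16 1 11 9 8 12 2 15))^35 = (0 5 1 3 8 15 7 4 10 9 2 14 6 16 11 12)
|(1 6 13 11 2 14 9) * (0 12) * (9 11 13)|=6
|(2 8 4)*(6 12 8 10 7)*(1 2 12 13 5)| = |(1 2 10 7 6 13 5)(4 12 8)| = 21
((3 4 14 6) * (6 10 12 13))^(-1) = (3 6 13 12 10 14 4)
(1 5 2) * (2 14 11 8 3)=[0, 5, 1, 2, 4, 14, 6, 7, 3, 9, 10, 8, 12, 13, 11]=(1 5 14 11 8 3 2)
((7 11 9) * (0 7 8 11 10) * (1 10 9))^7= ((0 7 9 8 11 1 10))^7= (11)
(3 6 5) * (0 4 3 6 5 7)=(0 4 3 5 6 7)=[4, 1, 2, 5, 3, 6, 7, 0]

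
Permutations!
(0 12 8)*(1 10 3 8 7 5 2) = (0 12 7 5 2 1 10 3 8) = [12, 10, 1, 8, 4, 2, 6, 5, 0, 9, 3, 11, 7]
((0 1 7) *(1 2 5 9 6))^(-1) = (0 7 1 6 9 5 2)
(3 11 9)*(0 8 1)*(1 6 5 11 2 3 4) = [8, 0, 3, 2, 1, 11, 5, 7, 6, 4, 10, 9] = (0 8 6 5 11 9 4 1)(2 3)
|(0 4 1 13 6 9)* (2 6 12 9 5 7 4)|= 10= |(0 2 6 5 7 4 1 13 12 9)|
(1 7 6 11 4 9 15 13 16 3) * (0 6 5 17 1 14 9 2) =(0 6 11 4 2)(1 7 5 17)(3 14 9 15 13 16) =[6, 7, 0, 14, 2, 17, 11, 5, 8, 15, 10, 4, 12, 16, 9, 13, 3, 1]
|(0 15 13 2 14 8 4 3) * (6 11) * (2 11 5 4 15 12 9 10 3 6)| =30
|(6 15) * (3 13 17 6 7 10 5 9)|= |(3 13 17 6 15 7 10 5 9)|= 9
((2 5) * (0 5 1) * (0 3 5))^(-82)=((1 3 5 2))^(-82)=(1 5)(2 3)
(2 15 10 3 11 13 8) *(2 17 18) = [0, 1, 15, 11, 4, 5, 6, 7, 17, 9, 3, 13, 12, 8, 14, 10, 16, 18, 2] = (2 15 10 3 11 13 8 17 18)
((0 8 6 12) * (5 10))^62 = (0 6)(8 12)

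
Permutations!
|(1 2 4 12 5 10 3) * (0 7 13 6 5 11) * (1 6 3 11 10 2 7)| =|(0 1 7 13 3 6 5 2 4 12 10 11)| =12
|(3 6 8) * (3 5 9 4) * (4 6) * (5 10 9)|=4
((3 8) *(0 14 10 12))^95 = ((0 14 10 12)(3 8))^95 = (0 12 10 14)(3 8)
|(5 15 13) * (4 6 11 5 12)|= 7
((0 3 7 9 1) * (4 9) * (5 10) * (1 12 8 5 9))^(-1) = ((0 3 7 4 1)(5 10 9 12 8))^(-1) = (0 1 4 7 3)(5 8 12 9 10)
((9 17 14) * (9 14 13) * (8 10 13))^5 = (17)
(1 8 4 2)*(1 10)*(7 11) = [0, 8, 10, 3, 2, 5, 6, 11, 4, 9, 1, 7] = (1 8 4 2 10)(7 11)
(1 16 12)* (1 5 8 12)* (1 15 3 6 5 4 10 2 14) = (1 16 15 3 6 5 8 12 4 10 2 14) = [0, 16, 14, 6, 10, 8, 5, 7, 12, 9, 2, 11, 4, 13, 1, 3, 15]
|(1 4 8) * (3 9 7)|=3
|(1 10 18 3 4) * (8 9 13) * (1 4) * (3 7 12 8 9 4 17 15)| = 10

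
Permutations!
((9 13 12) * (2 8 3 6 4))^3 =((2 8 3 6 4)(9 13 12))^3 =(13)(2 6 8 4 3)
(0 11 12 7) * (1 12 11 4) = (0 4 1 12 7) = [4, 12, 2, 3, 1, 5, 6, 0, 8, 9, 10, 11, 7]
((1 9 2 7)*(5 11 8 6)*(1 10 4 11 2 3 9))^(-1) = (2 5 6 8 11 4 10 7)(3 9)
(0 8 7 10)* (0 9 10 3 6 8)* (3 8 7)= (3 6 7 8)(9 10)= [0, 1, 2, 6, 4, 5, 7, 8, 3, 10, 9]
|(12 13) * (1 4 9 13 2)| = 6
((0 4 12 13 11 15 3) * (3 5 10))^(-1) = (0 3 10 5 15 11 13 12 4)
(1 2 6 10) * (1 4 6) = [0, 2, 1, 3, 6, 5, 10, 7, 8, 9, 4] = (1 2)(4 6 10)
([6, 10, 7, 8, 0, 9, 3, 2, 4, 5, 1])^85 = (1 10)(2 7)(5 9)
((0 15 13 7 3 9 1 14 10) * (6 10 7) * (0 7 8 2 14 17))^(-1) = (0 17 1 9 3 7 10 6 13 15)(2 8 14)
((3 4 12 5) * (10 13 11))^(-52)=((3 4 12 5)(10 13 11))^(-52)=(10 11 13)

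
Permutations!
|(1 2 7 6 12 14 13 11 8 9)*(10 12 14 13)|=11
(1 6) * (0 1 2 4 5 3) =(0 1 6 2 4 5 3) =[1, 6, 4, 0, 5, 3, 2]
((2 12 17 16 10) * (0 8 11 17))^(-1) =((0 8 11 17 16 10 2 12))^(-1) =(0 12 2 10 16 17 11 8)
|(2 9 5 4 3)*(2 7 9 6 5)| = |(2 6 5 4 3 7 9)| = 7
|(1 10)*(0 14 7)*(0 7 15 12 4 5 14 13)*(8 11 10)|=20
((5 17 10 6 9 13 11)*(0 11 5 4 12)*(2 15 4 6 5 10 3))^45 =(0 5 12 10 4 13 15 9 2 6 3 11 17)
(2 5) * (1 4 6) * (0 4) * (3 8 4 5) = (0 5 2 3 8 4 6 1) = [5, 0, 3, 8, 6, 2, 1, 7, 4]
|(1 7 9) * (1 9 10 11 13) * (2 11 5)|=|(1 7 10 5 2 11 13)|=7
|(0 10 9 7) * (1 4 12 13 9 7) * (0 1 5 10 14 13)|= |(0 14 13 9 5 10 7 1 4 12)|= 10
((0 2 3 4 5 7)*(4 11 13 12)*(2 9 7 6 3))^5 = (0 7 9)(3 5 12 11 6 4 13)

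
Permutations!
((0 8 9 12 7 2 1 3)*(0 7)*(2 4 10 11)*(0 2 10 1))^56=((0 8 9 12 2)(1 3 7 4)(10 11))^56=(0 8 9 12 2)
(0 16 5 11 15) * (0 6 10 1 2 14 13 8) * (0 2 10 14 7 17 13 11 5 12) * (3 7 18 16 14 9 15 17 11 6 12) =(0 14 6 9 15 12)(1 10)(2 18 16 3 7 11 17 13 8) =[14, 10, 18, 7, 4, 5, 9, 11, 2, 15, 1, 17, 0, 8, 6, 12, 3, 13, 16]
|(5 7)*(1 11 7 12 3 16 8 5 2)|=20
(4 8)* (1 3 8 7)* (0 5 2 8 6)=[5, 3, 8, 6, 7, 2, 0, 1, 4]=(0 5 2 8 4 7 1 3 6)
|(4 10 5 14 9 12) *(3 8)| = 6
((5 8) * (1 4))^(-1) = (1 4)(5 8)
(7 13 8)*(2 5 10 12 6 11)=[0, 1, 5, 3, 4, 10, 11, 13, 7, 9, 12, 2, 6, 8]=(2 5 10 12 6 11)(7 13 8)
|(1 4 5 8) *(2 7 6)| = |(1 4 5 8)(2 7 6)| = 12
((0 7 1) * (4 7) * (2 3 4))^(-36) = ((0 2 3 4 7 1))^(-36) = (7)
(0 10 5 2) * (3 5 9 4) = (0 10 9 4 3 5 2) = [10, 1, 0, 5, 3, 2, 6, 7, 8, 4, 9]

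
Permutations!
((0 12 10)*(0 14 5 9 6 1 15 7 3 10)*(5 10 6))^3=(0 12)(1 3 15 6 7)(5 9)(10 14)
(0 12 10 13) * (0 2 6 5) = (0 12 10 13 2 6 5) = [12, 1, 6, 3, 4, 0, 5, 7, 8, 9, 13, 11, 10, 2]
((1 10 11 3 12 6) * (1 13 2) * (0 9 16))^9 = (16)(1 10 11 3 12 6 13 2)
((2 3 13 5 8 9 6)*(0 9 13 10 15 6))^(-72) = ((0 9)(2 3 10 15 6)(5 8 13))^(-72) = (2 15 3 6 10)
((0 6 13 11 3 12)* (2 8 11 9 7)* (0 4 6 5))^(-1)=(0 5)(2 7 9 13 6 4 12 3 11 8)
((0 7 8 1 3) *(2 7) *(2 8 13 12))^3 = (0 3 1 8)(2 12 13 7)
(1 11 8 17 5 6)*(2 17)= (1 11 8 2 17 5 6)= [0, 11, 17, 3, 4, 6, 1, 7, 2, 9, 10, 8, 12, 13, 14, 15, 16, 5]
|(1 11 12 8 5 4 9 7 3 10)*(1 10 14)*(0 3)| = 11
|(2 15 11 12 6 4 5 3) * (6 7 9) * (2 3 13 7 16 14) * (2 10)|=42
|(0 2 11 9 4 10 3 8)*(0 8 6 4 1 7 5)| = |(0 2 11 9 1 7 5)(3 6 4 10)| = 28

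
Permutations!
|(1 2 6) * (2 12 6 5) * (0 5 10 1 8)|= 8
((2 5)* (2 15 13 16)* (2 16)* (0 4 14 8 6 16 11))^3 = (0 8 11 14 16 4 6)(2 13 15 5)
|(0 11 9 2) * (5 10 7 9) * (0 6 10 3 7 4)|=|(0 11 5 3 7 9 2 6 10 4)|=10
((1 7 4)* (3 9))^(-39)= (3 9)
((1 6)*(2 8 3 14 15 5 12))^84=((1 6)(2 8 3 14 15 5 12))^84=(15)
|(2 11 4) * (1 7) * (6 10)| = 6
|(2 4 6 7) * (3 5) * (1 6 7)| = 6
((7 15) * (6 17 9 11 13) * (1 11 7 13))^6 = ((1 11)(6 17 9 7 15 13))^6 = (17)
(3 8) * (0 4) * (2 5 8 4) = (0 2 5 8 3 4) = [2, 1, 5, 4, 0, 8, 6, 7, 3]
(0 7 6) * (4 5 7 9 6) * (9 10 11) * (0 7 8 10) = (4 5 8 10 11 9 6 7) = [0, 1, 2, 3, 5, 8, 7, 4, 10, 6, 11, 9]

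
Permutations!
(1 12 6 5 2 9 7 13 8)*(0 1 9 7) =(0 1 12 6 5 2 7 13 8 9) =[1, 12, 7, 3, 4, 2, 5, 13, 9, 0, 10, 11, 6, 8]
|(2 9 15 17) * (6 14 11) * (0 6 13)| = |(0 6 14 11 13)(2 9 15 17)| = 20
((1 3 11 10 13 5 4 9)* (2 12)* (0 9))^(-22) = (0 10 9 13 1 5 3 4 11)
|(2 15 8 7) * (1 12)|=4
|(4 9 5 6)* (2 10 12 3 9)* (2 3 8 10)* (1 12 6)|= |(1 12 8 10 6 4 3 9 5)|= 9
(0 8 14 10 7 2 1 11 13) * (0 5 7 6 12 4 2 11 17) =(0 8 14 10 6 12 4 2 1 17)(5 7 11 13) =[8, 17, 1, 3, 2, 7, 12, 11, 14, 9, 6, 13, 4, 5, 10, 15, 16, 0]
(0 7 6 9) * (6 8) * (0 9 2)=(9)(0 7 8 6 2)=[7, 1, 0, 3, 4, 5, 2, 8, 6, 9]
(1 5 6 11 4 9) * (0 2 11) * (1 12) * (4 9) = [2, 5, 11, 3, 4, 6, 0, 7, 8, 12, 10, 9, 1] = (0 2 11 9 12 1 5 6)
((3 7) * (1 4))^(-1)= (1 4)(3 7)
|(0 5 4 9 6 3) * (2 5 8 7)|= 9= |(0 8 7 2 5 4 9 6 3)|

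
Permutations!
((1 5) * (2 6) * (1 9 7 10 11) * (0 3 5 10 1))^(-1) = (0 11 10 1 7 9 5 3)(2 6)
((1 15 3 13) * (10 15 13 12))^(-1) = (1 13)(3 15 10 12)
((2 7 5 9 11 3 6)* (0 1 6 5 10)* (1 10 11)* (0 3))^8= ((0 10 3 5 9 1 6 2 7 11))^8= (0 7 6 9 3)(1 5 10 11 2)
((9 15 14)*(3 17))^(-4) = ((3 17)(9 15 14))^(-4) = (17)(9 14 15)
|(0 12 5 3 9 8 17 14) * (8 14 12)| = |(0 8 17 12 5 3 9 14)| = 8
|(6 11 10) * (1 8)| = 6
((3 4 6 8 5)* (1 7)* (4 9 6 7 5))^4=((1 5 3 9 6 8 4 7))^4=(1 6)(3 4)(5 8)(7 9)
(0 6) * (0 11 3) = [6, 1, 2, 0, 4, 5, 11, 7, 8, 9, 10, 3] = (0 6 11 3)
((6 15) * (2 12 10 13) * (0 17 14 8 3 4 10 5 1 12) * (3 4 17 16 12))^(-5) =(0 8 5 13 17 16 4 1 2 14 12 10 3)(6 15)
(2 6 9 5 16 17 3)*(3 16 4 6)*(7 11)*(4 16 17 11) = (17)(2 3)(4 6 9 5 16 11 7) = [0, 1, 3, 2, 6, 16, 9, 4, 8, 5, 10, 7, 12, 13, 14, 15, 11, 17]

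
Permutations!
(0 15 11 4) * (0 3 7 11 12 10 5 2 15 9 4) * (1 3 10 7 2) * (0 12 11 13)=(0 9 4 10 5 1 3 2 15 11 12 7 13)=[9, 3, 15, 2, 10, 1, 6, 13, 8, 4, 5, 12, 7, 0, 14, 11]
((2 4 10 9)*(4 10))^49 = (2 10 9) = ((2 10 9))^49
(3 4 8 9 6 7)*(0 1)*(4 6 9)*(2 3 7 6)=(9)(0 1)(2 3)(4 8)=[1, 0, 3, 2, 8, 5, 6, 7, 4, 9]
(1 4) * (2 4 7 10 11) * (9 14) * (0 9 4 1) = (0 9 14 4)(1 7 10 11 2) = [9, 7, 1, 3, 0, 5, 6, 10, 8, 14, 11, 2, 12, 13, 4]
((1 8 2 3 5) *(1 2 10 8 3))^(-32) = (10)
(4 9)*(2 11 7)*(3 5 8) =[0, 1, 11, 5, 9, 8, 6, 2, 3, 4, 10, 7] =(2 11 7)(3 5 8)(4 9)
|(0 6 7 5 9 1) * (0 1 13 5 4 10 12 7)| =|(0 6)(4 10 12 7)(5 9 13)| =12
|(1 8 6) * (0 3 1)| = |(0 3 1 8 6)| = 5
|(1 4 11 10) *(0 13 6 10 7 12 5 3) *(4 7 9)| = |(0 13 6 10 1 7 12 5 3)(4 11 9)| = 9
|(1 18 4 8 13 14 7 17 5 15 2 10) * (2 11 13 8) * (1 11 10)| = 8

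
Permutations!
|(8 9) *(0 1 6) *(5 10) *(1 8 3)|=6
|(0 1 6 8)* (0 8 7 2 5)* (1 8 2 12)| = 4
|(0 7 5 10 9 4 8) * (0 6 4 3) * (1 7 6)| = |(0 6 4 8 1 7 5 10 9 3)| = 10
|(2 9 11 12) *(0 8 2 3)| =|(0 8 2 9 11 12 3)| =7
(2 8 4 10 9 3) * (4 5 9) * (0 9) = [9, 1, 8, 2, 10, 0, 6, 7, 5, 3, 4] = (0 9 3 2 8 5)(4 10)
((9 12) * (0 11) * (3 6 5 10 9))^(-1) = (0 11)(3 12 9 10 5 6)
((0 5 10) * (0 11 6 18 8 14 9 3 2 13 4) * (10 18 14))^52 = ((0 5 18 8 10 11 6 14 9 3 2 13 4))^52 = (18)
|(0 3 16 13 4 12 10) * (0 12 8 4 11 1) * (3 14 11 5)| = 4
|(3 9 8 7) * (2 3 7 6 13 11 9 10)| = 15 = |(2 3 10)(6 13 11 9 8)|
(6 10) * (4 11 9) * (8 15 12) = (4 11 9)(6 10)(8 15 12) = [0, 1, 2, 3, 11, 5, 10, 7, 15, 4, 6, 9, 8, 13, 14, 12]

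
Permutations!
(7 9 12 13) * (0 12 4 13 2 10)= [12, 1, 10, 3, 13, 5, 6, 9, 8, 4, 0, 11, 2, 7]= (0 12 2 10)(4 13 7 9)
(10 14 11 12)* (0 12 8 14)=(0 12 10)(8 14 11)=[12, 1, 2, 3, 4, 5, 6, 7, 14, 9, 0, 8, 10, 13, 11]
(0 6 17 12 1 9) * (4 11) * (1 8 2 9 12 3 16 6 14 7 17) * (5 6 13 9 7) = [14, 12, 7, 16, 11, 6, 1, 17, 2, 0, 10, 4, 8, 9, 5, 15, 13, 3] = (0 14 5 6 1 12 8 2 7 17 3 16 13 9)(4 11)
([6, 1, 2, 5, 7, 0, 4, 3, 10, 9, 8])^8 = (10)(0 4 3)(5 6 7)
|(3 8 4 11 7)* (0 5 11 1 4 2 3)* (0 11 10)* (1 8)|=30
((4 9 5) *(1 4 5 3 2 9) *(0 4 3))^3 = ((0 4 1 3 2 9))^3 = (0 3)(1 9)(2 4)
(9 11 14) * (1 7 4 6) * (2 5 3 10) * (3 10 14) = (1 7 4 6)(2 5 10)(3 14 9 11) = [0, 7, 5, 14, 6, 10, 1, 4, 8, 11, 2, 3, 12, 13, 9]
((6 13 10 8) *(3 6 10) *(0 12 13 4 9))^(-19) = ((0 12 13 3 6 4 9)(8 10))^(-19) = (0 13 6 9 12 3 4)(8 10)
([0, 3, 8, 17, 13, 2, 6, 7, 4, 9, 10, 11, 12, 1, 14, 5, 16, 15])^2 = (1 17 5 8 13 3 15 2 4)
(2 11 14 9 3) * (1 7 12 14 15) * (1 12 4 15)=(1 7 4 15 12 14 9 3 2 11)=[0, 7, 11, 2, 15, 5, 6, 4, 8, 3, 10, 1, 14, 13, 9, 12]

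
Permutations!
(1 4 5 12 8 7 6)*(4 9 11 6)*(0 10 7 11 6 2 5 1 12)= (0 10 7 4 1 9 6 12 8 11 2 5)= [10, 9, 5, 3, 1, 0, 12, 4, 11, 6, 7, 2, 8]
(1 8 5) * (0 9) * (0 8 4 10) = (0 9 8 5 1 4 10) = [9, 4, 2, 3, 10, 1, 6, 7, 5, 8, 0]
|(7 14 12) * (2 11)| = 6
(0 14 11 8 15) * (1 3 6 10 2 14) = (0 1 3 6 10 2 14 11 8 15) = [1, 3, 14, 6, 4, 5, 10, 7, 15, 9, 2, 8, 12, 13, 11, 0]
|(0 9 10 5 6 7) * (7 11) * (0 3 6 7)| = |(0 9 10 5 7 3 6 11)| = 8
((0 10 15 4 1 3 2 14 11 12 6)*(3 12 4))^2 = ((0 10 15 3 2 14 11 4 1 12 6))^2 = (0 15 2 11 1 6 10 3 14 4 12)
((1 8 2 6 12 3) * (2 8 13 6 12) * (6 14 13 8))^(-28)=((1 8 6 2 12 3)(13 14))^(-28)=(14)(1 6 12)(2 3 8)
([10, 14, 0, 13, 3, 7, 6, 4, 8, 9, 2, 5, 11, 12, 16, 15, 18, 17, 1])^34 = [10, 16, 0, 4, 7, 11, 6, 5, 8, 9, 2, 12, 13, 3, 18, 15, 1, 17, 14]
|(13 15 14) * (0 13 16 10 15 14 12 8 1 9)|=10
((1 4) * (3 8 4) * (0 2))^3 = ((0 2)(1 3 8 4))^3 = (0 2)(1 4 8 3)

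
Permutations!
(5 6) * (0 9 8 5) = (0 9 8 5 6) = [9, 1, 2, 3, 4, 6, 0, 7, 5, 8]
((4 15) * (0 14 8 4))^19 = ((0 14 8 4 15))^19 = (0 15 4 8 14)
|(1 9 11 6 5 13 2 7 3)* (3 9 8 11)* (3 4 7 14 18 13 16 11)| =12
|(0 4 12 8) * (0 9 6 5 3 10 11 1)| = |(0 4 12 8 9 6 5 3 10 11 1)| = 11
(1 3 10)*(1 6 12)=(1 3 10 6 12)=[0, 3, 2, 10, 4, 5, 12, 7, 8, 9, 6, 11, 1]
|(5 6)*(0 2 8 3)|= |(0 2 8 3)(5 6)|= 4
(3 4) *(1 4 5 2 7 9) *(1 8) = (1 4 3 5 2 7 9 8) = [0, 4, 7, 5, 3, 2, 6, 9, 1, 8]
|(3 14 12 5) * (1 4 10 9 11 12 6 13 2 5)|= |(1 4 10 9 11 12)(2 5 3 14 6 13)|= 6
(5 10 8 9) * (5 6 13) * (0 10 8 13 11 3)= (0 10 13 5 8 9 6 11 3)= [10, 1, 2, 0, 4, 8, 11, 7, 9, 6, 13, 3, 12, 5]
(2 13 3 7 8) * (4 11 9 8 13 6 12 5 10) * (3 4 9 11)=(2 6 12 5 10 9 8)(3 7 13 4)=[0, 1, 6, 7, 3, 10, 12, 13, 2, 8, 9, 11, 5, 4]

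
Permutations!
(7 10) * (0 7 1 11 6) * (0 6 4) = (0 7 10 1 11 4) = [7, 11, 2, 3, 0, 5, 6, 10, 8, 9, 1, 4]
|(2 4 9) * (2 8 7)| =|(2 4 9 8 7)| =5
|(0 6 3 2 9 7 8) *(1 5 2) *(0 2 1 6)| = 4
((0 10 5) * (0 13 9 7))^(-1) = ((0 10 5 13 9 7))^(-1) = (0 7 9 13 5 10)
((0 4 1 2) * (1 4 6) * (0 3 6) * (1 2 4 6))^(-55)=(6)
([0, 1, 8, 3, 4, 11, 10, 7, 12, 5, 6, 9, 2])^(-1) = [0, 1, 12, 3, 4, 9, 10, 7, 2, 11, 6, 5, 8]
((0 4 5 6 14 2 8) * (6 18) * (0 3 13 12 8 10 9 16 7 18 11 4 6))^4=(0 10 18 2 7 14 16 6 9)(4 5 11)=((0 6 14 2 10 9 16 7 18)(3 13 12 8)(4 5 11))^4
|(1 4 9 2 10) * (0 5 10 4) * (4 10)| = |(0 5 4 9 2 10 1)| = 7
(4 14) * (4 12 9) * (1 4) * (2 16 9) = (1 4 14 12 2 16 9) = [0, 4, 16, 3, 14, 5, 6, 7, 8, 1, 10, 11, 2, 13, 12, 15, 9]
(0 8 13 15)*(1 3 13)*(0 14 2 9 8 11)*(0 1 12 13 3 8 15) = [11, 8, 9, 3, 4, 5, 6, 7, 12, 15, 10, 1, 13, 0, 2, 14] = (0 11 1 8 12 13)(2 9 15 14)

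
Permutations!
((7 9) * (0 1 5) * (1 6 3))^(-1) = ((0 6 3 1 5)(7 9))^(-1) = (0 5 1 3 6)(7 9)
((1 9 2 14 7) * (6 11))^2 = (1 2 7 9 14)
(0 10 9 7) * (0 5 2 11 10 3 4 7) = (0 3 4 7 5 2 11 10 9) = [3, 1, 11, 4, 7, 2, 6, 5, 8, 0, 9, 10]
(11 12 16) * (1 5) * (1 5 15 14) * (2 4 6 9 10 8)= (1 15 14)(2 4 6 9 10 8)(11 12 16)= [0, 15, 4, 3, 6, 5, 9, 7, 2, 10, 8, 12, 16, 13, 1, 14, 11]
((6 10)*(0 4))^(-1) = (0 4)(6 10)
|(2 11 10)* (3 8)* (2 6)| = 4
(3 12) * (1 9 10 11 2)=[0, 9, 1, 12, 4, 5, 6, 7, 8, 10, 11, 2, 3]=(1 9 10 11 2)(3 12)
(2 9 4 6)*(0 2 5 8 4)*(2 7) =(0 7 2 9)(4 6 5 8) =[7, 1, 9, 3, 6, 8, 5, 2, 4, 0]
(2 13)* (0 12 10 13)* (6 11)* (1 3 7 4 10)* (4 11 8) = [12, 3, 0, 7, 10, 5, 8, 11, 4, 9, 13, 6, 1, 2] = (0 12 1 3 7 11 6 8 4 10 13 2)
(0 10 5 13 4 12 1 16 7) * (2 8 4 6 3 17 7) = (0 10 5 13 6 3 17 7)(1 16 2 8 4 12) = [10, 16, 8, 17, 12, 13, 3, 0, 4, 9, 5, 11, 1, 6, 14, 15, 2, 7]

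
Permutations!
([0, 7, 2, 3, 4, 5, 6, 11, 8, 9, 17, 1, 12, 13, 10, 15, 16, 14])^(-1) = [0, 11, 2, 3, 4, 5, 6, 1, 8, 9, 14, 7, 12, 13, 17, 15, 16, 10]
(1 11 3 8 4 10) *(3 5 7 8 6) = (1 11 5 7 8 4 10)(3 6) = [0, 11, 2, 6, 10, 7, 3, 8, 4, 9, 1, 5]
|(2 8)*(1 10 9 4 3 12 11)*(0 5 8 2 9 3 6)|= |(0 5 8 9 4 6)(1 10 3 12 11)|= 30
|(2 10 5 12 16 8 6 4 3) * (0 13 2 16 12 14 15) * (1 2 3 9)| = 14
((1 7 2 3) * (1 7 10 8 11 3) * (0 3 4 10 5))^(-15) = (0 2)(1 3)(4 10 8 11)(5 7)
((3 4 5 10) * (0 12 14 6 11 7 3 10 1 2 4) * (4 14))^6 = ((0 12 4 5 1 2 14 6 11 7 3))^6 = (0 14 12 6 4 11 5 7 1 3 2)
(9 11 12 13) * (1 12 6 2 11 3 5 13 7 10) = (1 12 7 10)(2 11 6)(3 5 13 9) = [0, 12, 11, 5, 4, 13, 2, 10, 8, 3, 1, 6, 7, 9]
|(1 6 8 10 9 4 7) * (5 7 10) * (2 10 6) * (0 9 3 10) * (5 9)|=20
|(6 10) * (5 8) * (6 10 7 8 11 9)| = 6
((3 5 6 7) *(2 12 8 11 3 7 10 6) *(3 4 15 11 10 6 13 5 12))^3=(15)(2 8 5 12 13 3 10)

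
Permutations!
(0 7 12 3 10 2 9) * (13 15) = (0 7 12 3 10 2 9)(13 15) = [7, 1, 9, 10, 4, 5, 6, 12, 8, 0, 2, 11, 3, 15, 14, 13]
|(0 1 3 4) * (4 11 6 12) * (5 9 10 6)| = 10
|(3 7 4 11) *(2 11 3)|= 6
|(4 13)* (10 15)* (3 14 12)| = |(3 14 12)(4 13)(10 15)| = 6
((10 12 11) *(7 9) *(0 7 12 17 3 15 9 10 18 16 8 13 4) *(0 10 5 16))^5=(0 13 15)(3 18 8)(4 9 7)(5 10 12)(11 16 17)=((0 7 5 16 8 13 4 10 17 3 15 9 12 11 18))^5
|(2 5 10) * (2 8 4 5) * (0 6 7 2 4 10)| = 6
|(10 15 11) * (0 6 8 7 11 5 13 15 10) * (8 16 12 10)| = 24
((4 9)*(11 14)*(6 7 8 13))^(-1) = (4 9)(6 13 8 7)(11 14)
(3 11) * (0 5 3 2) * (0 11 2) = [5, 1, 11, 2, 4, 3, 6, 7, 8, 9, 10, 0] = (0 5 3 2 11)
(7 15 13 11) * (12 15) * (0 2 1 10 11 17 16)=(0 2 1 10 11 7 12 15 13 17 16)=[2, 10, 1, 3, 4, 5, 6, 12, 8, 9, 11, 7, 15, 17, 14, 13, 0, 16]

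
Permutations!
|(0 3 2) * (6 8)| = |(0 3 2)(6 8)| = 6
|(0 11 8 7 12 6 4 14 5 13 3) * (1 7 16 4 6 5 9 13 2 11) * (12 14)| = 7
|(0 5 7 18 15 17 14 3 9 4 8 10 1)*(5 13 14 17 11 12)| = 18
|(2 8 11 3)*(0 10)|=4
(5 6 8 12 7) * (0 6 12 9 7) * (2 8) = (0 6 2 8 9 7 5 12) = [6, 1, 8, 3, 4, 12, 2, 5, 9, 7, 10, 11, 0]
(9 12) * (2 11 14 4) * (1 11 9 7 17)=(1 11 14 4 2 9 12 7 17)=[0, 11, 9, 3, 2, 5, 6, 17, 8, 12, 10, 14, 7, 13, 4, 15, 16, 1]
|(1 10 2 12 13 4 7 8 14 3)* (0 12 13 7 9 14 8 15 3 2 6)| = 40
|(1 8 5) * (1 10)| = |(1 8 5 10)| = 4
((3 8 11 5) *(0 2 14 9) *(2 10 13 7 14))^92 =(0 13 14)(7 9 10)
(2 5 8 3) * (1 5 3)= [0, 5, 3, 2, 4, 8, 6, 7, 1]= (1 5 8)(2 3)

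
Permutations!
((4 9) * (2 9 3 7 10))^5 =((2 9 4 3 7 10))^5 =(2 10 7 3 4 9)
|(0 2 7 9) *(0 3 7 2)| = 3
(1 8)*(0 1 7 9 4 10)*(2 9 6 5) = [1, 8, 9, 3, 10, 2, 5, 6, 7, 4, 0] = (0 1 8 7 6 5 2 9 4 10)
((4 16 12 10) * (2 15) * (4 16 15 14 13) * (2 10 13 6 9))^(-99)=((2 14 6 9)(4 15 10 16 12 13))^(-99)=(2 14 6 9)(4 16)(10 13)(12 15)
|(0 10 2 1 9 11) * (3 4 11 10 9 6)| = |(0 9 10 2 1 6 3 4 11)| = 9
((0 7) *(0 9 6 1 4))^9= (0 6)(1 7)(4 9)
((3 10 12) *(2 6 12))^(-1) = ((2 6 12 3 10))^(-1) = (2 10 3 12 6)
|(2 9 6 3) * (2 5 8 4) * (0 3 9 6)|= 8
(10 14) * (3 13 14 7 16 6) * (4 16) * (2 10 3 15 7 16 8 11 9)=(2 10 16 6 15 7 4 8 11 9)(3 13 14)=[0, 1, 10, 13, 8, 5, 15, 4, 11, 2, 16, 9, 12, 14, 3, 7, 6]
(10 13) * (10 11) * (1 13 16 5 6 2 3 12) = (1 13 11 10 16 5 6 2 3 12) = [0, 13, 3, 12, 4, 6, 2, 7, 8, 9, 16, 10, 1, 11, 14, 15, 5]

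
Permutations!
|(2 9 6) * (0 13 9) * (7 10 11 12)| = |(0 13 9 6 2)(7 10 11 12)| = 20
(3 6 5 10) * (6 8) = (3 8 6 5 10) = [0, 1, 2, 8, 4, 10, 5, 7, 6, 9, 3]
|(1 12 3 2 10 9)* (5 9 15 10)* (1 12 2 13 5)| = |(1 2)(3 13 5 9 12)(10 15)| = 10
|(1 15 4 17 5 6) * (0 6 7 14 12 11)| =|(0 6 1 15 4 17 5 7 14 12 11)| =11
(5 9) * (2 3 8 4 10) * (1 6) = (1 6)(2 3 8 4 10)(5 9) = [0, 6, 3, 8, 10, 9, 1, 7, 4, 5, 2]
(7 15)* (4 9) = (4 9)(7 15) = [0, 1, 2, 3, 9, 5, 6, 15, 8, 4, 10, 11, 12, 13, 14, 7]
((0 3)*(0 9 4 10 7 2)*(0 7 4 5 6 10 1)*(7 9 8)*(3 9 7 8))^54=((0 9 5 6 10 4 1)(2 7))^54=(0 4 6 9 1 10 5)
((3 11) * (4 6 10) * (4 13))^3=((3 11)(4 6 10 13))^3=(3 11)(4 13 10 6)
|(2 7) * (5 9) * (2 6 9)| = 5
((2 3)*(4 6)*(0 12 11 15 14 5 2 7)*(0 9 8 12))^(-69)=(2 3 7 9 8 12 11 15 14 5)(4 6)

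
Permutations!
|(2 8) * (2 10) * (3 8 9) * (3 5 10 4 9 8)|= |(2 8 4 9 5 10)|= 6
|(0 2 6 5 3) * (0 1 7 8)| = |(0 2 6 5 3 1 7 8)| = 8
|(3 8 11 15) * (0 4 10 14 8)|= 8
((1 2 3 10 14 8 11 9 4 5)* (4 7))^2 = (1 3 14 11 7 5 2 10 8 9 4)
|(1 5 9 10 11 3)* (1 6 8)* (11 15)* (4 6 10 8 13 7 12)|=|(1 5 9 8)(3 10 15 11)(4 6 13 7 12)|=20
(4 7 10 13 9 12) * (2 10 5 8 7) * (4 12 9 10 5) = [0, 1, 5, 3, 2, 8, 6, 4, 7, 9, 13, 11, 12, 10] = (2 5 8 7 4)(10 13)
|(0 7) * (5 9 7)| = |(0 5 9 7)| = 4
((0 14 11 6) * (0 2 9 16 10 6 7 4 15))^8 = (0 11 4)(2 10 9 6 16)(7 15 14)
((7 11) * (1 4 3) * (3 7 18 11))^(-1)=(1 3 7 4)(11 18)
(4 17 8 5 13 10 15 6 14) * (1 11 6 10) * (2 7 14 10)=[0, 11, 7, 3, 17, 13, 10, 14, 5, 9, 15, 6, 12, 1, 4, 2, 16, 8]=(1 11 6 10 15 2 7 14 4 17 8 5 13)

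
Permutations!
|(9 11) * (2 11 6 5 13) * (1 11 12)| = 8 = |(1 11 9 6 5 13 2 12)|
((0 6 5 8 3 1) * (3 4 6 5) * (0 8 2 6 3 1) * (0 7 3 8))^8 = (8)(0 6 5 1 2) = ((0 5 2 6 1)(3 7)(4 8))^8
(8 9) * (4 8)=(4 8 9)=[0, 1, 2, 3, 8, 5, 6, 7, 9, 4]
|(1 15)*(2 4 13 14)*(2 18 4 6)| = 4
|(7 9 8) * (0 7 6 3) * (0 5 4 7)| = |(3 5 4 7 9 8 6)| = 7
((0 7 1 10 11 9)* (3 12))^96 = ((0 7 1 10 11 9)(3 12))^96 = (12)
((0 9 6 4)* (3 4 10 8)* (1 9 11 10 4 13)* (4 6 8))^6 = ((0 11 10 4)(1 9 8 3 13))^6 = (0 10)(1 9 8 3 13)(4 11)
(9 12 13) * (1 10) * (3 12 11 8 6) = (1 10)(3 12 13 9 11 8 6) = [0, 10, 2, 12, 4, 5, 3, 7, 6, 11, 1, 8, 13, 9]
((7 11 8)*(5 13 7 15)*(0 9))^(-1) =((0 9)(5 13 7 11 8 15))^(-1) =(0 9)(5 15 8 11 7 13)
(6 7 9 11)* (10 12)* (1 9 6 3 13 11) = [0, 9, 2, 13, 4, 5, 7, 6, 8, 1, 12, 3, 10, 11] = (1 9)(3 13 11)(6 7)(10 12)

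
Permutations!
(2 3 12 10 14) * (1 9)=(1 9)(2 3 12 10 14)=[0, 9, 3, 12, 4, 5, 6, 7, 8, 1, 14, 11, 10, 13, 2]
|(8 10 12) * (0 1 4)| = |(0 1 4)(8 10 12)| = 3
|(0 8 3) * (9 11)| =6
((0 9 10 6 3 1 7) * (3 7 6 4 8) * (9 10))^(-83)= ((0 10 4 8 3 1 6 7))^(-83)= (0 1 4 7 3 10 6 8)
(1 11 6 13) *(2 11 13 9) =(1 13)(2 11 6 9) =[0, 13, 11, 3, 4, 5, 9, 7, 8, 2, 10, 6, 12, 1]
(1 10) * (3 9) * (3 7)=(1 10)(3 9 7)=[0, 10, 2, 9, 4, 5, 6, 3, 8, 7, 1]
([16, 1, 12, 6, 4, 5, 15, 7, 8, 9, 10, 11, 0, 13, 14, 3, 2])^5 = (0 16 2 12)(3 15 6)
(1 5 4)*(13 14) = [0, 5, 2, 3, 1, 4, 6, 7, 8, 9, 10, 11, 12, 14, 13] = (1 5 4)(13 14)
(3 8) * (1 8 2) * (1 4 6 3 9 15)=(1 8 9 15)(2 4 6 3)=[0, 8, 4, 2, 6, 5, 3, 7, 9, 15, 10, 11, 12, 13, 14, 1]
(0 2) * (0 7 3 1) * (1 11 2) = (0 1)(2 7 3 11) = [1, 0, 7, 11, 4, 5, 6, 3, 8, 9, 10, 2]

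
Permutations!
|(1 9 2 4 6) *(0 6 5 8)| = 8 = |(0 6 1 9 2 4 5 8)|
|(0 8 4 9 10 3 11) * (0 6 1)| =9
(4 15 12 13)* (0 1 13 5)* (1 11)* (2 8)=[11, 13, 8, 3, 15, 0, 6, 7, 2, 9, 10, 1, 5, 4, 14, 12]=(0 11 1 13 4 15 12 5)(2 8)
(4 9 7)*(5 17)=(4 9 7)(5 17)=[0, 1, 2, 3, 9, 17, 6, 4, 8, 7, 10, 11, 12, 13, 14, 15, 16, 5]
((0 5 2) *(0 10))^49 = (0 5 2 10)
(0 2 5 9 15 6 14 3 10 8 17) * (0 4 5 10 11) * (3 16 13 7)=(0 2 10 8 17 4 5 9 15 6 14 16 13 7 3 11)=[2, 1, 10, 11, 5, 9, 14, 3, 17, 15, 8, 0, 12, 7, 16, 6, 13, 4]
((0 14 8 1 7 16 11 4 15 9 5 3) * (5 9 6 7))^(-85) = ((0 14 8 1 5 3)(4 15 6 7 16 11))^(-85) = (0 3 5 1 8 14)(4 11 16 7 6 15)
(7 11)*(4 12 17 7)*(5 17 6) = (4 12 6 5 17 7 11) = [0, 1, 2, 3, 12, 17, 5, 11, 8, 9, 10, 4, 6, 13, 14, 15, 16, 7]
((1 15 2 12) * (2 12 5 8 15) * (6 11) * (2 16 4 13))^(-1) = (1 12 15 8 5 2 13 4 16)(6 11)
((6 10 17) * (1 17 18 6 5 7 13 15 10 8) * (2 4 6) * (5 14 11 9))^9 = ((1 17 14 11 9 5 7 13 15 10 18 2 4 6 8))^9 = (1 10 11 4 7)(2 5 8 15 14)(6 13 17 18 9)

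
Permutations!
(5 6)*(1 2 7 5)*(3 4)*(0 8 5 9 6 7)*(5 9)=(0 8 9 6 1 2)(3 4)(5 7)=[8, 2, 0, 4, 3, 7, 1, 5, 9, 6]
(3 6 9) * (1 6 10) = (1 6 9 3 10) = [0, 6, 2, 10, 4, 5, 9, 7, 8, 3, 1]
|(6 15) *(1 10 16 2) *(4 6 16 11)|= |(1 10 11 4 6 15 16 2)|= 8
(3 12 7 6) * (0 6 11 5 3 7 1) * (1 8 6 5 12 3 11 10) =[5, 0, 2, 3, 4, 11, 7, 10, 6, 9, 1, 12, 8] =(0 5 11 12 8 6 7 10 1)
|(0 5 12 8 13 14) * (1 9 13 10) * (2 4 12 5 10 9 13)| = 5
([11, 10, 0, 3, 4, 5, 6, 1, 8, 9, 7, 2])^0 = (11)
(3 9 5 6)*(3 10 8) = (3 9 5 6 10 8) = [0, 1, 2, 9, 4, 6, 10, 7, 3, 5, 8]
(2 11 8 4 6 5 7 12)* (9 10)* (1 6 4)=(1 6 5 7 12 2 11 8)(9 10)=[0, 6, 11, 3, 4, 7, 5, 12, 1, 10, 9, 8, 2]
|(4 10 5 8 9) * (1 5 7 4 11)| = 15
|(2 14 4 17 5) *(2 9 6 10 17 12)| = |(2 14 4 12)(5 9 6 10 17)| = 20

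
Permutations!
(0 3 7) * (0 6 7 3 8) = (0 8)(6 7) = [8, 1, 2, 3, 4, 5, 7, 6, 0]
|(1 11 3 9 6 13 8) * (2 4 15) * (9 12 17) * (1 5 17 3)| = 6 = |(1 11)(2 4 15)(3 12)(5 17 9 6 13 8)|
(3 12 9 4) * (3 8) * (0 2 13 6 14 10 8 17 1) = (0 2 13 6 14 10 8 3 12 9 4 17 1) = [2, 0, 13, 12, 17, 5, 14, 7, 3, 4, 8, 11, 9, 6, 10, 15, 16, 1]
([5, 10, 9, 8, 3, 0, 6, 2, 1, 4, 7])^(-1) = (0 5)(1 8 3 4 9 2 7 10)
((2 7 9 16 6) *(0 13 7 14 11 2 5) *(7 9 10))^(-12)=(16)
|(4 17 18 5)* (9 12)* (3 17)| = 10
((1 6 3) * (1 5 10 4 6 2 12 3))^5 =(1 10 12 6 5 2 4 3)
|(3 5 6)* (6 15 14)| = |(3 5 15 14 6)| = 5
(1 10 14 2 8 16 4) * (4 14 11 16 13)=(1 10 11 16 14 2 8 13 4)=[0, 10, 8, 3, 1, 5, 6, 7, 13, 9, 11, 16, 12, 4, 2, 15, 14]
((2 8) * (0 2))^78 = (8)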